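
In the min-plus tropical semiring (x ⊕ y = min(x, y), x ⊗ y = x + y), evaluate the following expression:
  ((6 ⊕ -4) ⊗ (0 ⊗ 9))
((6 ⊕ -4) ⊗ (0 ⊗ 9)) = 5

Expand innermost to outermost. Recall ⊕ takes the minimum of its arguments and ⊗ takes their sum. Working out the expression ((6 ⊕ -4) ⊗ (0 ⊗ 9)) gives 5.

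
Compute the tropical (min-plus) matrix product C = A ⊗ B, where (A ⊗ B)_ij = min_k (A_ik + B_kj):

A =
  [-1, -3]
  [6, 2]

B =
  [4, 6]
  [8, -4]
A ⊗ B =
  [3, -7]
  [10, -2]

Apply the min-plus product entry-by-entry:
  C[0][0] = min over k of (A[0][0] + B[0][0] = -1 + 4 = 3, A[0][1] + B[1][0] = -3 + 8 = 5) = 3 (attained at k = 0)
  C[0][1] = min over k of (A[0][0] + B[0][1] = -1 + 6 = 5, A[0][1] + B[1][1] = -3 + -4 = -7) = -7 (attained at k = 1)
  C[1][0] = min over k of (A[1][0] + B[0][0] = 6 + 4 = 10, A[1][1] + B[1][0] = 2 + 8 = 10) = 10 (attained at k = 0)
  C[1][1] = min over k of (A[1][0] + B[0][1] = 6 + 6 = 12, A[1][1] + B[1][1] = 2 + -4 = -2) = -2 (attained at k = 1)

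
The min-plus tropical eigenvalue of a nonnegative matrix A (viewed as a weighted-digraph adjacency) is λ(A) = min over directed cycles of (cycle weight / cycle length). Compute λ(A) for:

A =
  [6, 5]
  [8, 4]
λ(A) = 4

Enumerate directed cycles and compute their means (weight / length). Sample:
  cycle 0 → 0: weight = 6, length = 1, mean = 6/1 ≈ 6.000
  cycle 1 → 1: weight = 4, length = 1, mean = 4/1 ≈ 4.000
  cycle 0 → 1 → 0: weight = 13, length = 2, mean = 13/2 ≈ 6.500
  cycle 1 → 0 → 1: weight = 13, length = 2, mean = 13/2 ≈ 6.500
Minimum mean = 4.000, attained e.g. along the cycle 1 → 1 with weight 4 and length 1. So λ(A) = 4/1 = 4.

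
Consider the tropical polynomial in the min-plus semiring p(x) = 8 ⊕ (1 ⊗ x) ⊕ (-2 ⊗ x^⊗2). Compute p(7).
p(7) = 8

A tropical monomial a ⊗ x^⊗i evaluates to a + i · x. Evaluating each term at x = 7:
  Term 0 contributes 8 + 0 · 7 = 8
  Term 1 contributes 1 + 1 · 7 = 8
  Term 2 contributes -2 + 2 · 7 = 12
p(7) = ⊕ of these = min[8, 8, 12] = 8.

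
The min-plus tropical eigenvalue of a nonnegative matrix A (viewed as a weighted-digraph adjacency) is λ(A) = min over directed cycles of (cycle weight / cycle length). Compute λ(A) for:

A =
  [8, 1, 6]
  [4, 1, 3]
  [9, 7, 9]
λ(A) = 1

Enumerate directed cycles and compute their means (weight / length). Sample:
  cycle 0 → 0: weight = 8, length = 1, mean = 8/1 ≈ 8.000
  cycle 1 → 1: weight = 1, length = 1, mean = 1/1 ≈ 1.000
  cycle 2 → 2: weight = 9, length = 1, mean = 9/1 ≈ 9.000
  cycle 0 → 1 → 0: weight = 5, length = 2, mean = 5/2 ≈ 2.500
  cycle 0 → 2 → 0: weight = 15, length = 2, mean = 15/2 ≈ 7.500
  cycle 1 → 0 → 1: weight = 5, length = 2, mean = 5/2 ≈ 2.500
Minimum mean = 1.000, attained e.g. along the cycle 1 → 1 with weight 1 and length 1. So λ(A) = 1/1 = 1.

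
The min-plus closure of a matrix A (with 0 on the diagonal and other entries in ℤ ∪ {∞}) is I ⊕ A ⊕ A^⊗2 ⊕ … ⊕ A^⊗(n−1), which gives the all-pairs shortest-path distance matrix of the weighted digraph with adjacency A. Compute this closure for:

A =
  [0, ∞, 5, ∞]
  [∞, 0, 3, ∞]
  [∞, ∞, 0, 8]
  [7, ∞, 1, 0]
Closure =
  [0, ∞, 5, 13]
  [18, 0, 3, 11]
  [15, ∞, 0, 8]
  [7, ∞, 1, 0]

This is the Floyd-Warshall all-pairs shortest-path computation. For each intermediate vertex k = 0, 1, …, 3, update dist[i][j] ← min(dist[i][j], dist[i][k] + dist[k][j]). The final matrix gives, for each (i, j), the minimum total weight of any directed path from i to j (possibly empty when i = j).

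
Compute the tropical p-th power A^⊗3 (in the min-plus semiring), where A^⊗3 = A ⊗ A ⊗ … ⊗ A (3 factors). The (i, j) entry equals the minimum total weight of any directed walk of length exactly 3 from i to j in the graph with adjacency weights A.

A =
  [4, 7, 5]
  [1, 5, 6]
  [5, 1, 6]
A^⊗3 =
  [7, 10, 12]
  [8, 7, 10]
  [6, 8, 7]

Each entry (A^⊗3)_ij equals the minimum over all length-3 walks i = v_0 → v_1 → … → v_3 = j of Σ_t A[v_t][v_{t+1}]. For example, for (i, j) = (0, 2) we minimise over 9 possible intermediate vertex sequences; the minimum is 12, attained along the walk 0 → 2 → 1 → 2.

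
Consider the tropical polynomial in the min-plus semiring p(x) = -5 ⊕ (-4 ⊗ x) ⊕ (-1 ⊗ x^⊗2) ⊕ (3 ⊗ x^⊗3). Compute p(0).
p(0) = -5

A tropical monomial a ⊗ x^⊗i evaluates to a + i · x. Evaluating each term at x = 0:
  Term 0 contributes -5 + 0 · 0 = -5
  Term 1 contributes -4 + 1 · 0 = -4
  Term 2 contributes -1 + 2 · 0 = -1
  Term 3 contributes 3 + 3 · 0 = 3
p(0) = ⊕ of these = min[-5, -4, -1, 3] = -5.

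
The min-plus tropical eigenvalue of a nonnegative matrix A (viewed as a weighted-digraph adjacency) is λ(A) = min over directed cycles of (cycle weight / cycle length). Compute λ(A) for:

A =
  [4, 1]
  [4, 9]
λ(A) = 5/2

Enumerate directed cycles and compute their means (weight / length). Sample:
  cycle 0 → 0: weight = 4, length = 1, mean = 4/1 ≈ 4.000
  cycle 1 → 1: weight = 9, length = 1, mean = 9/1 ≈ 9.000
  cycle 0 → 1 → 0: weight = 5, length = 2, mean = 5/2 ≈ 2.500
  cycle 1 → 0 → 1: weight = 5, length = 2, mean = 5/2 ≈ 2.500
Minimum mean = 2.500, attained e.g. along the cycle 0 → 1 → 0 with weight 5 and length 2. So λ(A) = 5/2 = 5/2.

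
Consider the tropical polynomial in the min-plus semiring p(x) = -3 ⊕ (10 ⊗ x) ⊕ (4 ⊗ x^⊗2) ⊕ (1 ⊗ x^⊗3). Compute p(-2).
p(-2) = -5

A tropical monomial a ⊗ x^⊗i evaluates to a + i · x. Evaluating each term at x = -2:
  Term 0 contributes -3 + 0 · -2 = -3
  Term 1 contributes 10 + 1 · -2 = 8
  Term 2 contributes 4 + 2 · -2 = 0
  Term 3 contributes 1 + 3 · -2 = -5
p(-2) = ⊕ of these = min[-3, 8, 0, -5] = -5.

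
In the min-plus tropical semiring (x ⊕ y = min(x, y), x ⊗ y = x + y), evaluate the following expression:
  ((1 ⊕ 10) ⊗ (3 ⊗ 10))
((1 ⊕ 10) ⊗ (3 ⊗ 10)) = 14

Expand innermost to outermost. Recall ⊕ takes the minimum of its arguments and ⊗ takes their sum. Working out the expression ((1 ⊕ 10) ⊗ (3 ⊗ 10)) gives 14.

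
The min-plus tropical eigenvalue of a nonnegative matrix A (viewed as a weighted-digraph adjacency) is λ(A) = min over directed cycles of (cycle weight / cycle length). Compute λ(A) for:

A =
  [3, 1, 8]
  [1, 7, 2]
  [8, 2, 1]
λ(A) = 1

Enumerate directed cycles and compute their means (weight / length). Sample:
  cycle 0 → 0: weight = 3, length = 1, mean = 3/1 ≈ 3.000
  cycle 1 → 1: weight = 7, length = 1, mean = 7/1 ≈ 7.000
  cycle 2 → 2: weight = 1, length = 1, mean = 1/1 ≈ 1.000
  cycle 0 → 1 → 0: weight = 2, length = 2, mean = 2/2 ≈ 1.000
  cycle 0 → 2 → 0: weight = 16, length = 2, mean = 16/2 ≈ 8.000
  cycle 1 → 0 → 1: weight = 2, length = 2, mean = 2/2 ≈ 1.000
Minimum mean = 1.000, attained e.g. along the cycle 2 → 2 with weight 1 and length 1. So λ(A) = 1/1 = 1.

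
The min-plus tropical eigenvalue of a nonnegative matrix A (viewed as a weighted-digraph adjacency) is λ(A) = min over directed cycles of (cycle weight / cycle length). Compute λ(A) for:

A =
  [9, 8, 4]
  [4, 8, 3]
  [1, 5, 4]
λ(A) = 5/2

Enumerate directed cycles and compute their means (weight / length). Sample:
  cycle 0 → 0: weight = 9, length = 1, mean = 9/1 ≈ 9.000
  cycle 1 → 1: weight = 8, length = 1, mean = 8/1 ≈ 8.000
  cycle 2 → 2: weight = 4, length = 1, mean = 4/1 ≈ 4.000
  cycle 0 → 1 → 0: weight = 12, length = 2, mean = 12/2 ≈ 6.000
  cycle 0 → 2 → 0: weight = 5, length = 2, mean = 5/2 ≈ 2.500
  cycle 1 → 0 → 1: weight = 12, length = 2, mean = 12/2 ≈ 6.000
Minimum mean = 2.500, attained e.g. along the cycle 0 → 2 → 0 with weight 5 and length 2. So λ(A) = 5/2 = 5/2.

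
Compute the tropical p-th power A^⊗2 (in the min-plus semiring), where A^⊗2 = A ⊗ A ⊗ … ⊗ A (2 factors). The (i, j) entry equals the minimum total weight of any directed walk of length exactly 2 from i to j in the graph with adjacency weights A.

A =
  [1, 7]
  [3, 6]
A^⊗2 =
  [2, 8]
  [4, 10]

Each entry (A^⊗2)_ij equals the minimum over all length-2 walks i = v_0 → v_1 → … → v_2 = j of Σ_t A[v_t][v_{t+1}]. For example, for (i, j) = (0, 1) we minimise over 2 possible intermediate vertex sequences; the minimum is 8, attained along the walk 0 → 0 → 1.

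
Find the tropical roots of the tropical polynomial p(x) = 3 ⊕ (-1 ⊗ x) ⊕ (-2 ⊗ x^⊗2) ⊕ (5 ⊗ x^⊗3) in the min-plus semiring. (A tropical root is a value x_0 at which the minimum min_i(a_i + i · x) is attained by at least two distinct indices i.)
Roots: {-7, 1, 4}

Each tropical root is a break point of the lower envelope of the lines y = a_i + i · x (there are 4 lines, with slopes 0, 1, ..., 3). Only the lines that attain the minimum somewhere contribute to roots; other lines are dominated. Here the surviving (envelope) indices are i = 3, i = 2, i = 1, i = 0.
Intersections between consecutive envelope lines give the roots: for adjacent envelope indices i < j the intersection is x = (a_i − a_j) / (j − i). Reading off the sorted break points: {-7, 1, 4}.
Verification: at each break x_0, at least two indices attain the minimum of min_i(a_i + i · x_0).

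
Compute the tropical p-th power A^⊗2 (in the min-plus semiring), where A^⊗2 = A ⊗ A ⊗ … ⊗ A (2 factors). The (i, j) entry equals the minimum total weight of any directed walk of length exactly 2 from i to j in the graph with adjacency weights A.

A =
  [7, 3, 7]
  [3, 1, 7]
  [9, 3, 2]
A^⊗2 =
  [6, 4, 9]
  [4, 2, 8]
  [6, 4, 4]

Each entry (A^⊗2)_ij equals the minimum over all length-2 walks i = v_0 → v_1 → … → v_2 = j of Σ_t A[v_t][v_{t+1}]. For example, for (i, j) = (0, 2) we minimise over 3 possible intermediate vertex sequences; the minimum is 9, attained along the walk 0 → 2 → 2.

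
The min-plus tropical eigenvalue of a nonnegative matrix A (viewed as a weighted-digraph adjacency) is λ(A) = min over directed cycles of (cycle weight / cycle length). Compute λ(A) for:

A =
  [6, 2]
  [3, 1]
λ(A) = 1

Enumerate directed cycles and compute their means (weight / length). Sample:
  cycle 0 → 0: weight = 6, length = 1, mean = 6/1 ≈ 6.000
  cycle 1 → 1: weight = 1, length = 1, mean = 1/1 ≈ 1.000
  cycle 0 → 1 → 0: weight = 5, length = 2, mean = 5/2 ≈ 2.500
  cycle 1 → 0 → 1: weight = 5, length = 2, mean = 5/2 ≈ 2.500
Minimum mean = 1.000, attained e.g. along the cycle 1 → 1 with weight 1 and length 1. So λ(A) = 1/1 = 1.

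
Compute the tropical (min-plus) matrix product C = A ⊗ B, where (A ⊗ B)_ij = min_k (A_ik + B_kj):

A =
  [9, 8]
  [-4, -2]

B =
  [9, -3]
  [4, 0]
A ⊗ B =
  [12, 6]
  [2, -7]

Apply the min-plus product entry-by-entry:
  C[0][0] = min over k of (A[0][0] + B[0][0] = 9 + 9 = 18, A[0][1] + B[1][0] = 8 + 4 = 12) = 12 (attained at k = 1)
  C[0][1] = min over k of (A[0][0] + B[0][1] = 9 + -3 = 6, A[0][1] + B[1][1] = 8 + 0 = 8) = 6 (attained at k = 0)
  C[1][0] = min over k of (A[1][0] + B[0][0] = -4 + 9 = 5, A[1][1] + B[1][0] = -2 + 4 = 2) = 2 (attained at k = 1)
  C[1][1] = min over k of (A[1][0] + B[0][1] = -4 + -3 = -7, A[1][1] + B[1][1] = -2 + 0 = -2) = -7 (attained at k = 0)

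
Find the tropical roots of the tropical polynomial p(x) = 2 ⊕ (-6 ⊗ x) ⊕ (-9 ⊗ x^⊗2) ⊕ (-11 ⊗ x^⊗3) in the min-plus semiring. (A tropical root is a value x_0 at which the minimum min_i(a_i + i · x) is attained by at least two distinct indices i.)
Roots: {2, 3, 8}

Each tropical root is a break point of the lower envelope of the lines y = a_i + i · x (there are 4 lines, with slopes 0, 1, ..., 3). Only the lines that attain the minimum somewhere contribute to roots; other lines are dominated. Here the surviving (envelope) indices are i = 3, i = 2, i = 1, i = 0.
Intersections between consecutive envelope lines give the roots: for adjacent envelope indices i < j the intersection is x = (a_i − a_j) / (j − i). Reading off the sorted break points: {2, 3, 8}.
Verification: at each break x_0, at least two indices attain the minimum of min_i(a_i + i · x_0).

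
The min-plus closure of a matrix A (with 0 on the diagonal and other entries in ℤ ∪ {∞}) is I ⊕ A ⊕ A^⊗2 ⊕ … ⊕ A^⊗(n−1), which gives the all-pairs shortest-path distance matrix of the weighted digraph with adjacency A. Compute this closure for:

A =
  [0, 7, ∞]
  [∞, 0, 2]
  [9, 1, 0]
Closure =
  [0, 7, 9]
  [11, 0, 2]
  [9, 1, 0]

This is the Floyd-Warshall all-pairs shortest-path computation. For each intermediate vertex k = 0, 1, …, 2, update dist[i][j] ← min(dist[i][j], dist[i][k] + dist[k][j]). The final matrix gives, for each (i, j), the minimum total weight of any directed path from i to j (possibly empty when i = j).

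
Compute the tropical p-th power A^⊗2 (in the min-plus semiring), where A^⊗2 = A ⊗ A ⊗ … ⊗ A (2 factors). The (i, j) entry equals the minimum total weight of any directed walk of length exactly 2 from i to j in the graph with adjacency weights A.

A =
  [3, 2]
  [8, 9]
A^⊗2 =
  [6, 5]
  [11, 10]

Each entry (A^⊗2)_ij equals the minimum over all length-2 walks i = v_0 → v_1 → … → v_2 = j of Σ_t A[v_t][v_{t+1}]. For example, for (i, j) = (0, 1) we minimise over 2 possible intermediate vertex sequences; the minimum is 5, attained along the walk 0 → 0 → 1.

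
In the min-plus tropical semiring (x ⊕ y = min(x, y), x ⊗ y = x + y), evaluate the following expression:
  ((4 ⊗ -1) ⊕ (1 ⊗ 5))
((4 ⊗ -1) ⊕ (1 ⊗ 5)) = 3

Expand innermost to outermost. Recall ⊕ takes the minimum of its arguments and ⊗ takes their sum. Working out the expression ((4 ⊗ -1) ⊕ (1 ⊗ 5)) gives 3.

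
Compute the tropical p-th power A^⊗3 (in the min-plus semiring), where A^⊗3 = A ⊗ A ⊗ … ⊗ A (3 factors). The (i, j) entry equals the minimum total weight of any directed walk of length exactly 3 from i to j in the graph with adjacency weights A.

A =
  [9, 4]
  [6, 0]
A^⊗3 =
  [10, 4]
  [6, 0]

Each entry (A^⊗3)_ij equals the minimum over all length-3 walks i = v_0 → v_1 → … → v_3 = j of Σ_t A[v_t][v_{t+1}]. For example, for (i, j) = (0, 1) we minimise over 4 possible intermediate vertex sequences; the minimum is 4, attained along the walk 0 → 1 → 1 → 1.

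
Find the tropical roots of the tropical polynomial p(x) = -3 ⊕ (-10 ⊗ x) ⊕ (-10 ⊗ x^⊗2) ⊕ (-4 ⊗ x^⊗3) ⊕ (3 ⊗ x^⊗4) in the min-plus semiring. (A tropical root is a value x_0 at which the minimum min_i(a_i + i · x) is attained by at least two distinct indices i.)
Roots: {-7, -6, 0, 7}

Each tropical root is a break point of the lower envelope of the lines y = a_i + i · x (there are 5 lines, with slopes 0, 1, ..., 4). Only the lines that attain the minimum somewhere contribute to roots; other lines are dominated. Here the surviving (envelope) indices are i = 4, i = 3, i = 2, i = 1, i = 0.
Intersections between consecutive envelope lines give the roots: for adjacent envelope indices i < j the intersection is x = (a_i − a_j) / (j − i). Reading off the sorted break points: {-7, -6, 0, 7}.
Verification: at each break x_0, at least two indices attain the minimum of min_i(a_i + i · x_0).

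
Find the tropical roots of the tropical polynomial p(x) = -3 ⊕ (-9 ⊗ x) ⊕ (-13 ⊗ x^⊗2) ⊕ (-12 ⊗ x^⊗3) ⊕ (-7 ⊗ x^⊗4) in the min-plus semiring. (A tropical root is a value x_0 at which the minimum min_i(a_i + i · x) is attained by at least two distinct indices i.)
Roots: {-5, -1, 4, 6}

Each tropical root is a break point of the lower envelope of the lines y = a_i + i · x (there are 5 lines, with slopes 0, 1, ..., 4). Only the lines that attain the minimum somewhere contribute to roots; other lines are dominated. Here the surviving (envelope) indices are i = 4, i = 3, i = 2, i = 1, i = 0.
Intersections between consecutive envelope lines give the roots: for adjacent envelope indices i < j the intersection is x = (a_i − a_j) / (j − i). Reading off the sorted break points: {-5, -1, 4, 6}.
Verification: at each break x_0, at least two indices attain the minimum of min_i(a_i + i · x_0).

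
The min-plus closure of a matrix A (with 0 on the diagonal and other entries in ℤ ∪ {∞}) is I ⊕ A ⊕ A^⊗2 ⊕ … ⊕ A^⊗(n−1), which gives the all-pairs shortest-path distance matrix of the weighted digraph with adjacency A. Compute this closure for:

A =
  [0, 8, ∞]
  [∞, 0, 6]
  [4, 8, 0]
Closure =
  [0, 8, 14]
  [10, 0, 6]
  [4, 8, 0]

This is the Floyd-Warshall all-pairs shortest-path computation. For each intermediate vertex k = 0, 1, …, 2, update dist[i][j] ← min(dist[i][j], dist[i][k] + dist[k][j]). The final matrix gives, for each (i, j), the minimum total weight of any directed path from i to j (possibly empty when i = j).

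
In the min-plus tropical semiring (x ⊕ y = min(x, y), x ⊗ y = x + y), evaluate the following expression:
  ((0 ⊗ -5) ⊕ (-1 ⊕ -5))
((0 ⊗ -5) ⊕ (-1 ⊕ -5)) = -5

Expand innermost to outermost. Recall ⊕ takes the minimum of its arguments and ⊗ takes their sum. Working out the expression ((0 ⊗ -5) ⊕ (-1 ⊕ -5)) gives -5.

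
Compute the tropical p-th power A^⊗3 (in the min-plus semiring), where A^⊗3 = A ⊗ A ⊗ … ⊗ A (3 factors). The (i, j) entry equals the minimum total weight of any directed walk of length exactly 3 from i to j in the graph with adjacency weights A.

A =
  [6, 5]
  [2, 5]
A^⊗3 =
  [12, 12]
  [9, 12]

Each entry (A^⊗3)_ij equals the minimum over all length-3 walks i = v_0 → v_1 → … → v_3 = j of Σ_t A[v_t][v_{t+1}]. For example, for (i, j) = (0, 1) we minimise over 4 possible intermediate vertex sequences; the minimum is 12, attained along the walk 0 → 1 → 0 → 1.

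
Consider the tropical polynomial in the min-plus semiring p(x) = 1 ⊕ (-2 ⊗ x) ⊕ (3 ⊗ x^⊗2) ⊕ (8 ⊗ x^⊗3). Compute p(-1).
p(-1) = -3

A tropical monomial a ⊗ x^⊗i evaluates to a + i · x. Evaluating each term at x = -1:
  Term 0 contributes 1 + 0 · -1 = 1
  Term 1 contributes -2 + 1 · -1 = -3
  Term 2 contributes 3 + 2 · -1 = 1
  Term 3 contributes 8 + 3 · -1 = 5
p(-1) = ⊕ of these = min[1, -3, 1, 5] = -3.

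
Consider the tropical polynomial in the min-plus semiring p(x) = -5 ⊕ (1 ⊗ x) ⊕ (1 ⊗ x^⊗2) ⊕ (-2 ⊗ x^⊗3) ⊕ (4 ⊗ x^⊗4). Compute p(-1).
p(-1) = -5

A tropical monomial a ⊗ x^⊗i evaluates to a + i · x. Evaluating each term at x = -1:
  Term 0 contributes -5 + 0 · -1 = -5
  Term 1 contributes 1 + 1 · -1 = 0
  Term 2 contributes 1 + 2 · -1 = -1
  Term 3 contributes -2 + 3 · -1 = -5
  Term 4 contributes 4 + 4 · -1 = 0
p(-1) = ⊕ of these = min[-5, 0, -1, -5, 0] = -5.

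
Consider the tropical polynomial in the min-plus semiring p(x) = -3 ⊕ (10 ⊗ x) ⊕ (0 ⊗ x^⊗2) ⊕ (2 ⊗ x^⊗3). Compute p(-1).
p(-1) = -3

A tropical monomial a ⊗ x^⊗i evaluates to a + i · x. Evaluating each term at x = -1:
  Term 0 contributes -3 + 0 · -1 = -3
  Term 1 contributes 10 + 1 · -1 = 9
  Term 2 contributes 0 + 2 · -1 = -2
  Term 3 contributes 2 + 3 · -1 = -1
p(-1) = ⊕ of these = min[-3, 9, -2, -1] = -3.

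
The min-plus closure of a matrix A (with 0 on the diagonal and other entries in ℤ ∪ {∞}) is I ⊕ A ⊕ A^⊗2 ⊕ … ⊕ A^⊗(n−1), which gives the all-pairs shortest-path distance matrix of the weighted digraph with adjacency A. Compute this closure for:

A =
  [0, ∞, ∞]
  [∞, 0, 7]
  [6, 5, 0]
Closure =
  [0, ∞, ∞]
  [13, 0, 7]
  [6, 5, 0]

This is the Floyd-Warshall all-pairs shortest-path computation. For each intermediate vertex k = 0, 1, …, 2, update dist[i][j] ← min(dist[i][j], dist[i][k] + dist[k][j]). The final matrix gives, for each (i, j), the minimum total weight of any directed path from i to j (possibly empty when i = j).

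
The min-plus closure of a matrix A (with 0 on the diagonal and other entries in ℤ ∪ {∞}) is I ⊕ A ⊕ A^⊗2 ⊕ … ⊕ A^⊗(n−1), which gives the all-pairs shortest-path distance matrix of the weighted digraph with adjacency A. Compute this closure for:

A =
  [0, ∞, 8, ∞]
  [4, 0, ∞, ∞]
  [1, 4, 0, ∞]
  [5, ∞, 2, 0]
Closure =
  [0, 12, 8, ∞]
  [4, 0, 12, ∞]
  [1, 4, 0, ∞]
  [3, 6, 2, 0]

This is the Floyd-Warshall all-pairs shortest-path computation. For each intermediate vertex k = 0, 1, …, 3, update dist[i][j] ← min(dist[i][j], dist[i][k] + dist[k][j]). The final matrix gives, for each (i, j), the minimum total weight of any directed path from i to j (possibly empty when i = j).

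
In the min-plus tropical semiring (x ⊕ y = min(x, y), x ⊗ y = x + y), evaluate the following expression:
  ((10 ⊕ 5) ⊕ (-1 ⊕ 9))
((10 ⊕ 5) ⊕ (-1 ⊕ 9)) = -1

Expand innermost to outermost. Recall ⊕ takes the minimum of its arguments and ⊗ takes their sum. Working out the expression ((10 ⊕ 5) ⊕ (-1 ⊕ 9)) gives -1.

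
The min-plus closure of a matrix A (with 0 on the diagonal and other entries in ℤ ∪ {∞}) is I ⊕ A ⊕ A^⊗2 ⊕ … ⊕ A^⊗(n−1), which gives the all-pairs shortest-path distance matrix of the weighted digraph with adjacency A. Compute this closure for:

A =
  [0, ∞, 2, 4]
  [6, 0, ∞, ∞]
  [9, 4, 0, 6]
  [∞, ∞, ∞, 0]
Closure =
  [0, 6, 2, 4]
  [6, 0, 8, 10]
  [9, 4, 0, 6]
  [∞, ∞, ∞, 0]

This is the Floyd-Warshall all-pairs shortest-path computation. For each intermediate vertex k = 0, 1, …, 3, update dist[i][j] ← min(dist[i][j], dist[i][k] + dist[k][j]). The final matrix gives, for each (i, j), the minimum total weight of any directed path from i to j (possibly empty when i = j).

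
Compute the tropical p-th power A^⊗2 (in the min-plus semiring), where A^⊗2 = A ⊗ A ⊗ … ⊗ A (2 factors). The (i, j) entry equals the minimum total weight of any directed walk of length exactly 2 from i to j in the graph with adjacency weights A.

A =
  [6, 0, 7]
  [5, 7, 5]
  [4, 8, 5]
A^⊗2 =
  [5, 6, 5]
  [9, 5, 10]
  [9, 4, 10]

Each entry (A^⊗2)_ij equals the minimum over all length-2 walks i = v_0 → v_1 → … → v_2 = j of Σ_t A[v_t][v_{t+1}]. For example, for (i, j) = (0, 2) we minimise over 3 possible intermediate vertex sequences; the minimum is 5, attained along the walk 0 → 1 → 2.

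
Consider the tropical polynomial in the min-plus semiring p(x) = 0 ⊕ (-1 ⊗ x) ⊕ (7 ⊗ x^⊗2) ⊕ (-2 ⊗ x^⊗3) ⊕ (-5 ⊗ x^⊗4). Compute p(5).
p(5) = 0

A tropical monomial a ⊗ x^⊗i evaluates to a + i · x. Evaluating each term at x = 5:
  Term 0 contributes 0 + 0 · 5 = 0
  Term 1 contributes -1 + 1 · 5 = 4
  Term 2 contributes 7 + 2 · 5 = 17
  Term 3 contributes -2 + 3 · 5 = 13
  Term 4 contributes -5 + 4 · 5 = 15
p(5) = ⊕ of these = min[0, 4, 17, 13, 15] = 0.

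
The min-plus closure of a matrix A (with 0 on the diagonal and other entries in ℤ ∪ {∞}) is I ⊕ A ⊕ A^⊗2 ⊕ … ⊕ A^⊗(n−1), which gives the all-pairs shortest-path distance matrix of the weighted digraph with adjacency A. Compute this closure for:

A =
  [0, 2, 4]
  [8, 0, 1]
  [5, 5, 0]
Closure =
  [0, 2, 3]
  [6, 0, 1]
  [5, 5, 0]

This is the Floyd-Warshall all-pairs shortest-path computation. For each intermediate vertex k = 0, 1, …, 2, update dist[i][j] ← min(dist[i][j], dist[i][k] + dist[k][j]). The final matrix gives, for each (i, j), the minimum total weight of any directed path from i to j (possibly empty when i = j).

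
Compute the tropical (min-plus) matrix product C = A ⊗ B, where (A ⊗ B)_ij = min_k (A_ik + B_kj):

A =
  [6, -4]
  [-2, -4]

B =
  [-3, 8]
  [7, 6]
A ⊗ B =
  [3, 2]
  [-5, 2]

Apply the min-plus product entry-by-entry:
  C[0][0] = min over k of (A[0][0] + B[0][0] = 6 + -3 = 3, A[0][1] + B[1][0] = -4 + 7 = 3) = 3 (attained at k = 0)
  C[0][1] = min over k of (A[0][0] + B[0][1] = 6 + 8 = 14, A[0][1] + B[1][1] = -4 + 6 = 2) = 2 (attained at k = 1)
  C[1][0] = min over k of (A[1][0] + B[0][0] = -2 + -3 = -5, A[1][1] + B[1][0] = -4 + 7 = 3) = -5 (attained at k = 0)
  C[1][1] = min over k of (A[1][0] + B[0][1] = -2 + 8 = 6, A[1][1] + B[1][1] = -4 + 6 = 2) = 2 (attained at k = 1)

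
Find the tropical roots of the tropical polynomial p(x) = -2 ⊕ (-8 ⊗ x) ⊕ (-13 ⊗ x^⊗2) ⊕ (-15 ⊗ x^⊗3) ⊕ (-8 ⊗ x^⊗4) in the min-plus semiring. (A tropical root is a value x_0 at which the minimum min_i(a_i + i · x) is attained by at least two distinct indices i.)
Roots: {-7, 2, 5, 6}

Each tropical root is a break point of the lower envelope of the lines y = a_i + i · x (there are 5 lines, with slopes 0, 1, ..., 4). Only the lines that attain the minimum somewhere contribute to roots; other lines are dominated. Here the surviving (envelope) indices are i = 4, i = 3, i = 2, i = 1, i = 0.
Intersections between consecutive envelope lines give the roots: for adjacent envelope indices i < j the intersection is x = (a_i − a_j) / (j − i). Reading off the sorted break points: {-7, 2, 5, 6}.
Verification: at each break x_0, at least two indices attain the minimum of min_i(a_i + i · x_0).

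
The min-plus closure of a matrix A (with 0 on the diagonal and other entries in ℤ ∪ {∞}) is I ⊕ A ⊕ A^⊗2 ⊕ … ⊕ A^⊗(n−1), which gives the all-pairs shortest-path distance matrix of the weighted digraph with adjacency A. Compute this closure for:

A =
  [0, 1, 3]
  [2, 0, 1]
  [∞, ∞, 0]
Closure =
  [0, 1, 2]
  [2, 0, 1]
  [∞, ∞, 0]

This is the Floyd-Warshall all-pairs shortest-path computation. For each intermediate vertex k = 0, 1, …, 2, update dist[i][j] ← min(dist[i][j], dist[i][k] + dist[k][j]). The final matrix gives, for each (i, j), the minimum total weight of any directed path from i to j (possibly empty when i = j).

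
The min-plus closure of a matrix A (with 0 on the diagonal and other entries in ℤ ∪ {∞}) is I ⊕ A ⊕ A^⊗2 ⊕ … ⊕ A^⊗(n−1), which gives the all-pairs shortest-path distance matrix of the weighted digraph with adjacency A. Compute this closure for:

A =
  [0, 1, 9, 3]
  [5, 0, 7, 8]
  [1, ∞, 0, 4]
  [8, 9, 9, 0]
Closure =
  [0, 1, 8, 3]
  [5, 0, 7, 8]
  [1, 2, 0, 4]
  [8, 9, 9, 0]

This is the Floyd-Warshall all-pairs shortest-path computation. For each intermediate vertex k = 0, 1, …, 3, update dist[i][j] ← min(dist[i][j], dist[i][k] + dist[k][j]). The final matrix gives, for each (i, j), the minimum total weight of any directed path from i to j (possibly empty when i = j).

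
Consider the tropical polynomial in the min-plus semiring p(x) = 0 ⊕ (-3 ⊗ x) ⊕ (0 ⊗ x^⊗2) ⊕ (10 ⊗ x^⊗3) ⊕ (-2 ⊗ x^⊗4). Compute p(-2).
p(-2) = -10

A tropical monomial a ⊗ x^⊗i evaluates to a + i · x. Evaluating each term at x = -2:
  Term 0 contributes 0 + 0 · -2 = 0
  Term 1 contributes -3 + 1 · -2 = -5
  Term 2 contributes 0 + 2 · -2 = -4
  Term 3 contributes 10 + 3 · -2 = 4
  Term 4 contributes -2 + 4 · -2 = -10
p(-2) = ⊕ of these = min[0, -5, -4, 4, -10] = -10.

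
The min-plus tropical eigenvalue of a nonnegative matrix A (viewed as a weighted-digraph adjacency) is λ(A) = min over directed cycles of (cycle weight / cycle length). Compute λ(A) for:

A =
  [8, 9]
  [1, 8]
λ(A) = 5

Enumerate directed cycles and compute their means (weight / length). Sample:
  cycle 0 → 0: weight = 8, length = 1, mean = 8/1 ≈ 8.000
  cycle 1 → 1: weight = 8, length = 1, mean = 8/1 ≈ 8.000
  cycle 0 → 1 → 0: weight = 10, length = 2, mean = 10/2 ≈ 5.000
  cycle 1 → 0 → 1: weight = 10, length = 2, mean = 10/2 ≈ 5.000
Minimum mean = 5.000, attained e.g. along the cycle 0 → 1 → 0 with weight 10 and length 2. So λ(A) = 10/2 = 5.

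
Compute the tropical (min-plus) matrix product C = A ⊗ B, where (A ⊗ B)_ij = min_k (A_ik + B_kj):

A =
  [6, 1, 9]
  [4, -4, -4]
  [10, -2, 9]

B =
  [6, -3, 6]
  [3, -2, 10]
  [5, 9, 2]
A ⊗ B =
  [4, -1, 11]
  [-1, -6, -2]
  [1, -4, 8]

Apply the min-plus product entry-by-entry:
  C[0][0] = min over k of (A[0][0] + B[0][0] = 6 + 6 = 12, A[0][1] + B[1][0] = 1 + 3 = 4, A[0][2] + B[2][0] = 9 + 5 = 14) = 4 (attained at k = 1)
  C[0][1] = min over k of (A[0][0] + B[0][1] = 6 + -3 = 3, A[0][1] + B[1][1] = 1 + -2 = -1, A[0][2] + B[2][1] = 9 + 9 = 18) = -1 (attained at k = 1)
  C[0][2] = min over k of (A[0][0] + B[0][2] = 6 + 6 = 12, A[0][1] + B[1][2] = 1 + 10 = 11, A[0][2] + B[2][2] = 9 + 2 = 11) = 11 (attained at k = 1)
  C[1][0] = min over k of (A[1][0] + B[0][0] = 4 + 6 = 10, A[1][1] + B[1][0] = -4 + 3 = -1, A[1][2] + B[2][0] = -4 + 5 = 1) = -1 (attained at k = 1)
  C[1][1] = min over k of (A[1][0] + B[0][1] = 4 + -3 = 1, A[1][1] + B[1][1] = -4 + -2 = -6, A[1][2] + B[2][1] = -4 + 9 = 5) = -6 (attained at k = 1)
  C[1][2] = min over k of (A[1][0] + B[0][2] = 4 + 6 = 10, A[1][1] + B[1][2] = -4 + 10 = 6, A[1][2] + B[2][2] = -4 + 2 = -2) = -2 (attained at k = 2)
  C[2][0] = min over k of (A[2][0] + B[0][0] = 10 + 6 = 16, A[2][1] + B[1][0] = -2 + 3 = 1, A[2][2] + B[2][0] = 9 + 5 = 14) = 1 (attained at k = 1)
  C[2][1] = min over k of (A[2][0] + B[0][1] = 10 + -3 = 7, A[2][1] + B[1][1] = -2 + -2 = -4, A[2][2] + B[2][1] = 9 + 9 = 18) = -4 (attained at k = 1)
  C[2][2] = min over k of (A[2][0] + B[0][2] = 10 + 6 = 16, A[2][1] + B[1][2] = -2 + 10 = 8, A[2][2] + B[2][2] = 9 + 2 = 11) = 8 (attained at k = 1)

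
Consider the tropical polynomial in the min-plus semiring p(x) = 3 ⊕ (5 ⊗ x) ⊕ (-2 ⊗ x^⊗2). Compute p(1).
p(1) = 0

A tropical monomial a ⊗ x^⊗i evaluates to a + i · x. Evaluating each term at x = 1:
  Term 0 contributes 3 + 0 · 1 = 3
  Term 1 contributes 5 + 1 · 1 = 6
  Term 2 contributes -2 + 2 · 1 = 0
p(1) = ⊕ of these = min[3, 6, 0] = 0.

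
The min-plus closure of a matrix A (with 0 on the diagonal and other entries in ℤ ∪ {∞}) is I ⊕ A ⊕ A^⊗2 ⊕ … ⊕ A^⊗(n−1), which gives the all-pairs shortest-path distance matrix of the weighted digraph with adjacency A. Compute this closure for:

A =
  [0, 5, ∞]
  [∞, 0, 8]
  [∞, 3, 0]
Closure =
  [0, 5, 13]
  [∞, 0, 8]
  [∞, 3, 0]

This is the Floyd-Warshall all-pairs shortest-path computation. For each intermediate vertex k = 0, 1, …, 2, update dist[i][j] ← min(dist[i][j], dist[i][k] + dist[k][j]). The final matrix gives, for each (i, j), the minimum total weight of any directed path from i to j (possibly empty when i = j).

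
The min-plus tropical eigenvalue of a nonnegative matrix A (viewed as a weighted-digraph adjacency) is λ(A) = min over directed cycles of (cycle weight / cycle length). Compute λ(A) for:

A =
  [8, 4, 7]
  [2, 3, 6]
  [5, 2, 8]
λ(A) = 3

Enumerate directed cycles and compute their means (weight / length). Sample:
  cycle 0 → 0: weight = 8, length = 1, mean = 8/1 ≈ 8.000
  cycle 1 → 1: weight = 3, length = 1, mean = 3/1 ≈ 3.000
  cycle 2 → 2: weight = 8, length = 1, mean = 8/1 ≈ 8.000
  cycle 0 → 1 → 0: weight = 6, length = 2, mean = 6/2 ≈ 3.000
  cycle 0 → 2 → 0: weight = 12, length = 2, mean = 12/2 ≈ 6.000
  cycle 1 → 0 → 1: weight = 6, length = 2, mean = 6/2 ≈ 3.000
Minimum mean = 3.000, attained e.g. along the cycle 1 → 1 with weight 3 and length 1. So λ(A) = 3/1 = 3.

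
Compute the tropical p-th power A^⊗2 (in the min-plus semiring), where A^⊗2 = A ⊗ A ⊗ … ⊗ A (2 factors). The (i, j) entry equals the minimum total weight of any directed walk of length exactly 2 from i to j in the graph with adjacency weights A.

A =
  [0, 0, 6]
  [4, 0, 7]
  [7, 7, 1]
A^⊗2 =
  [0, 0, 6]
  [4, 0, 7]
  [7, 7, 2]

Each entry (A^⊗2)_ij equals the minimum over all length-2 walks i = v_0 → v_1 → … → v_2 = j of Σ_t A[v_t][v_{t+1}]. For example, for (i, j) = (0, 2) we minimise over 3 possible intermediate vertex sequences; the minimum is 6, attained along the walk 0 → 0 → 2.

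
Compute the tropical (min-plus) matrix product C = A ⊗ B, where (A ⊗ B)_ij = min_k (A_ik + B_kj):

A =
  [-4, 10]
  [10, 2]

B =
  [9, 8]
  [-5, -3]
A ⊗ B =
  [5, 4]
  [-3, -1]

Apply the min-plus product entry-by-entry:
  C[0][0] = min over k of (A[0][0] + B[0][0] = -4 + 9 = 5, A[0][1] + B[1][0] = 10 + -5 = 5) = 5 (attained at k = 0)
  C[0][1] = min over k of (A[0][0] + B[0][1] = -4 + 8 = 4, A[0][1] + B[1][1] = 10 + -3 = 7) = 4 (attained at k = 0)
  C[1][0] = min over k of (A[1][0] + B[0][0] = 10 + 9 = 19, A[1][1] + B[1][0] = 2 + -5 = -3) = -3 (attained at k = 1)
  C[1][1] = min over k of (A[1][0] + B[0][1] = 10 + 8 = 18, A[1][1] + B[1][1] = 2 + -3 = -1) = -1 (attained at k = 1)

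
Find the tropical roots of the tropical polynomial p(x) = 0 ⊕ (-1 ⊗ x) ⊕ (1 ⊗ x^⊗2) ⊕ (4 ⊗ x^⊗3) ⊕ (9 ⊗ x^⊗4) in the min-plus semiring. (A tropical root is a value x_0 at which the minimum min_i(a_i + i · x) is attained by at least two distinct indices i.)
Roots: {-5, -3, -2, 1}

Each tropical root is a break point of the lower envelope of the lines y = a_i + i · x (there are 5 lines, with slopes 0, 1, ..., 4). Only the lines that attain the minimum somewhere contribute to roots; other lines are dominated. Here the surviving (envelope) indices are i = 4, i = 3, i = 2, i = 1, i = 0.
Intersections between consecutive envelope lines give the roots: for adjacent envelope indices i < j the intersection is x = (a_i − a_j) / (j − i). Reading off the sorted break points: {-5, -3, -2, 1}.
Verification: at each break x_0, at least two indices attain the minimum of min_i(a_i + i · x_0).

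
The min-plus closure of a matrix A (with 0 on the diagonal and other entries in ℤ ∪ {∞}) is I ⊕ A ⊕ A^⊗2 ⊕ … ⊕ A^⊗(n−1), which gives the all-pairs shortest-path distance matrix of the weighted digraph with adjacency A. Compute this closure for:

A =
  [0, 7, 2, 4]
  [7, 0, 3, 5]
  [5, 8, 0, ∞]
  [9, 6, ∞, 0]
Closure =
  [0, 7, 2, 4]
  [7, 0, 3, 5]
  [5, 8, 0, 9]
  [9, 6, 9, 0]

This is the Floyd-Warshall all-pairs shortest-path computation. For each intermediate vertex k = 0, 1, …, 3, update dist[i][j] ← min(dist[i][j], dist[i][k] + dist[k][j]). The final matrix gives, for each (i, j), the minimum total weight of any directed path from i to j (possibly empty when i = j).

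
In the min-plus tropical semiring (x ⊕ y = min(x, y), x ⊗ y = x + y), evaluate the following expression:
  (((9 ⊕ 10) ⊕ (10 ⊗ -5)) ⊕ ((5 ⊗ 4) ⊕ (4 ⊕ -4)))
(((9 ⊕ 10) ⊕ (10 ⊗ -5)) ⊕ ((5 ⊗ 4) ⊕ (4 ⊕ -4))) = -4

Expand innermost to outermost. Recall ⊕ takes the minimum of its arguments and ⊗ takes their sum. Working out the expression (((9 ⊕ 10) ⊕ (10 ⊗ -5)) ⊕ ((5 ⊗ 4) ⊕ (4 ⊕ -4))) gives -4.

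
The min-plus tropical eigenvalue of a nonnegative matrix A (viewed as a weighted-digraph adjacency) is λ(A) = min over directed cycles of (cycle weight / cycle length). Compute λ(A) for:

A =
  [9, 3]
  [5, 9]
λ(A) = 4

Enumerate directed cycles and compute their means (weight / length). Sample:
  cycle 0 → 0: weight = 9, length = 1, mean = 9/1 ≈ 9.000
  cycle 1 → 1: weight = 9, length = 1, mean = 9/1 ≈ 9.000
  cycle 0 → 1 → 0: weight = 8, length = 2, mean = 8/2 ≈ 4.000
  cycle 1 → 0 → 1: weight = 8, length = 2, mean = 8/2 ≈ 4.000
Minimum mean = 4.000, attained e.g. along the cycle 0 → 1 → 0 with weight 8 and length 2. So λ(A) = 8/2 = 4.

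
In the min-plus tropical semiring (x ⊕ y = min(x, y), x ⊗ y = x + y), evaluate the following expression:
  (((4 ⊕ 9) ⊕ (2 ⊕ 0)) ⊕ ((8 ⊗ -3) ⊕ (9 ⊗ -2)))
(((4 ⊕ 9) ⊕ (2 ⊕ 0)) ⊕ ((8 ⊗ -3) ⊕ (9 ⊗ -2))) = 0

Expand innermost to outermost. Recall ⊕ takes the minimum of its arguments and ⊗ takes their sum. Working out the expression (((4 ⊕ 9) ⊕ (2 ⊕ 0)) ⊕ ((8 ⊗ -3) ⊕ (9 ⊗ -2))) gives 0.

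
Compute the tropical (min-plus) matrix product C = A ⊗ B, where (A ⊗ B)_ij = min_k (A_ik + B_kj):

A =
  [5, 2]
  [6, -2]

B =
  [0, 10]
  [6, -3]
A ⊗ B =
  [5, -1]
  [4, -5]

Apply the min-plus product entry-by-entry:
  C[0][0] = min over k of (A[0][0] + B[0][0] = 5 + 0 = 5, A[0][1] + B[1][0] = 2 + 6 = 8) = 5 (attained at k = 0)
  C[0][1] = min over k of (A[0][0] + B[0][1] = 5 + 10 = 15, A[0][1] + B[1][1] = 2 + -3 = -1) = -1 (attained at k = 1)
  C[1][0] = min over k of (A[1][0] + B[0][0] = 6 + 0 = 6, A[1][1] + B[1][0] = -2 + 6 = 4) = 4 (attained at k = 1)
  C[1][1] = min over k of (A[1][0] + B[0][1] = 6 + 10 = 16, A[1][1] + B[1][1] = -2 + -3 = -5) = -5 (attained at k = 1)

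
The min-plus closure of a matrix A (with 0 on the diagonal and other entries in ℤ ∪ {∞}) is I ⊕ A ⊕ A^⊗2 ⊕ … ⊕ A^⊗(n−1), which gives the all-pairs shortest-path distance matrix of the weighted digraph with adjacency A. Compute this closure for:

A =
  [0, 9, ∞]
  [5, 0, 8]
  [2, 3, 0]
Closure =
  [0, 9, 17]
  [5, 0, 8]
  [2, 3, 0]

This is the Floyd-Warshall all-pairs shortest-path computation. For each intermediate vertex k = 0, 1, …, 2, update dist[i][j] ← min(dist[i][j], dist[i][k] + dist[k][j]). The final matrix gives, for each (i, j), the minimum total weight of any directed path from i to j (possibly empty when i = j).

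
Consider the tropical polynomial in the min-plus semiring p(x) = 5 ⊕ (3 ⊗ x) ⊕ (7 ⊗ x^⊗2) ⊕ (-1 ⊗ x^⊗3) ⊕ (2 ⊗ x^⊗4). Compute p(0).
p(0) = -1

A tropical monomial a ⊗ x^⊗i evaluates to a + i · x. Evaluating each term at x = 0:
  Term 0 contributes 5 + 0 · 0 = 5
  Term 1 contributes 3 + 1 · 0 = 3
  Term 2 contributes 7 + 2 · 0 = 7
  Term 3 contributes -1 + 3 · 0 = -1
  Term 4 contributes 2 + 4 · 0 = 2
p(0) = ⊕ of these = min[5, 3, 7, -1, 2] = -1.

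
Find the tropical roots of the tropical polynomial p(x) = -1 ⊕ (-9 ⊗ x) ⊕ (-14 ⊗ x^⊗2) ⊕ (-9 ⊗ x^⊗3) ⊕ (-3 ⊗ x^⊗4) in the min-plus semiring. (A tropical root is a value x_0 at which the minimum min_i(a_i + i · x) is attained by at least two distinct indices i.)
Roots: {-6, -5, 5, 8}

Each tropical root is a break point of the lower envelope of the lines y = a_i + i · x (there are 5 lines, with slopes 0, 1, ..., 4). Only the lines that attain the minimum somewhere contribute to roots; other lines are dominated. Here the surviving (envelope) indices are i = 4, i = 3, i = 2, i = 1, i = 0.
Intersections between consecutive envelope lines give the roots: for adjacent envelope indices i < j the intersection is x = (a_i − a_j) / (j − i). Reading off the sorted break points: {-6, -5, 5, 8}.
Verification: at each break x_0, at least two indices attain the minimum of min_i(a_i + i · x_0).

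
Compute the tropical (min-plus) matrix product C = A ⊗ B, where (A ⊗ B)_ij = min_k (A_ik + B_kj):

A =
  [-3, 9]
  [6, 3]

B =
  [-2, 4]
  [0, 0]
A ⊗ B =
  [-5, 1]
  [3, 3]

Apply the min-plus product entry-by-entry:
  C[0][0] = min over k of (A[0][0] + B[0][0] = -3 + -2 = -5, A[0][1] + B[1][0] = 9 + 0 = 9) = -5 (attained at k = 0)
  C[0][1] = min over k of (A[0][0] + B[0][1] = -3 + 4 = 1, A[0][1] + B[1][1] = 9 + 0 = 9) = 1 (attained at k = 0)
  C[1][0] = min over k of (A[1][0] + B[0][0] = 6 + -2 = 4, A[1][1] + B[1][0] = 3 + 0 = 3) = 3 (attained at k = 1)
  C[1][1] = min over k of (A[1][0] + B[0][1] = 6 + 4 = 10, A[1][1] + B[1][1] = 3 + 0 = 3) = 3 (attained at k = 1)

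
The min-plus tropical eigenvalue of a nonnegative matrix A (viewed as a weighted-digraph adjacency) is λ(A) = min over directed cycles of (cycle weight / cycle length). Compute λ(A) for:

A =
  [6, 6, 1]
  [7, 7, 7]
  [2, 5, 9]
λ(A) = 3/2

Enumerate directed cycles and compute their means (weight / length). Sample:
  cycle 0 → 0: weight = 6, length = 1, mean = 6/1 ≈ 6.000
  cycle 1 → 1: weight = 7, length = 1, mean = 7/1 ≈ 7.000
  cycle 2 → 2: weight = 9, length = 1, mean = 9/1 ≈ 9.000
  cycle 0 → 1 → 0: weight = 13, length = 2, mean = 13/2 ≈ 6.500
  cycle 0 → 2 → 0: weight = 3, length = 2, mean = 3/2 ≈ 1.500
  cycle 1 → 0 → 1: weight = 13, length = 2, mean = 13/2 ≈ 6.500
Minimum mean = 1.500, attained e.g. along the cycle 0 → 2 → 0 with weight 3 and length 2. So λ(A) = 3/2 = 3/2.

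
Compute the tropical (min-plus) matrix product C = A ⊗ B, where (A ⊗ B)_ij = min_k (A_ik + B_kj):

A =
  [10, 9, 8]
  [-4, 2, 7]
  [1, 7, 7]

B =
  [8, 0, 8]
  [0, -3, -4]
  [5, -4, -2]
A ⊗ B =
  [9, 4, 5]
  [2, -4, -2]
  [7, 1, 3]

Apply the min-plus product entry-by-entry:
  C[0][0] = min over k of (A[0][0] + B[0][0] = 10 + 8 = 18, A[0][1] + B[1][0] = 9 + 0 = 9, A[0][2] + B[2][0] = 8 + 5 = 13) = 9 (attained at k = 1)
  C[0][1] = min over k of (A[0][0] + B[0][1] = 10 + 0 = 10, A[0][1] + B[1][1] = 9 + -3 = 6, A[0][2] + B[2][1] = 8 + -4 = 4) = 4 (attained at k = 2)
  C[0][2] = min over k of (A[0][0] + B[0][2] = 10 + 8 = 18, A[0][1] + B[1][2] = 9 + -4 = 5, A[0][2] + B[2][2] = 8 + -2 = 6) = 5 (attained at k = 1)
  C[1][0] = min over k of (A[1][0] + B[0][0] = -4 + 8 = 4, A[1][1] + B[1][0] = 2 + 0 = 2, A[1][2] + B[2][0] = 7 + 5 = 12) = 2 (attained at k = 1)
  C[1][1] = min over k of (A[1][0] + B[0][1] = -4 + 0 = -4, A[1][1] + B[1][1] = 2 + -3 = -1, A[1][2] + B[2][1] = 7 + -4 = 3) = -4 (attained at k = 0)
  C[1][2] = min over k of (A[1][0] + B[0][2] = -4 + 8 = 4, A[1][1] + B[1][2] = 2 + -4 = -2, A[1][2] + B[2][2] = 7 + -2 = 5) = -2 (attained at k = 1)
  C[2][0] = min over k of (A[2][0] + B[0][0] = 1 + 8 = 9, A[2][1] + B[1][0] = 7 + 0 = 7, A[2][2] + B[2][0] = 7 + 5 = 12) = 7 (attained at k = 1)
  C[2][1] = min over k of (A[2][0] + B[0][1] = 1 + 0 = 1, A[2][1] + B[1][1] = 7 + -3 = 4, A[2][2] + B[2][1] = 7 + -4 = 3) = 1 (attained at k = 0)
  C[2][2] = min over k of (A[2][0] + B[0][2] = 1 + 8 = 9, A[2][1] + B[1][2] = 7 + -4 = 3, A[2][2] + B[2][2] = 7 + -2 = 5) = 3 (attained at k = 1)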